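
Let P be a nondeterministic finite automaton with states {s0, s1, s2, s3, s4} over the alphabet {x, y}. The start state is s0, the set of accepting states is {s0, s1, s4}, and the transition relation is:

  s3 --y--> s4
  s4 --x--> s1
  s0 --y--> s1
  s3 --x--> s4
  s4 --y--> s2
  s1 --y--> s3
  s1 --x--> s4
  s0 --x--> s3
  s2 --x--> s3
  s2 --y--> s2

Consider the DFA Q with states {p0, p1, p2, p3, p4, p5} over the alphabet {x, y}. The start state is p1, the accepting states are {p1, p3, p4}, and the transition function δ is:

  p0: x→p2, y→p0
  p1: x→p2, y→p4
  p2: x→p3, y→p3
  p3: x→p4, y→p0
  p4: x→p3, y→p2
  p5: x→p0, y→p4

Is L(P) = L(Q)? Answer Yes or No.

Yes

Exploring the product automaton P × Q from the start pair (s0, p1), following both machines on each input symbol, reaches 5 state pairs: (s0, p1), (s3, p2), (s1, p4), (s4, p3), (s2, p0).
P accepts in {s0, s1, s4} and Q accepts in {p1, p3, p4}. In every reachable pair the two components are either both accepting — (s0, p1), (s1, p4), (s4, p3) — or both non-accepting, so no string is accepted by exactly one of the machines: L(P) \ L(Q) and L(Q) \ L(P) are both empty.
Hence every string is accepted by P iff it is accepted by Q, and the two languages coincide.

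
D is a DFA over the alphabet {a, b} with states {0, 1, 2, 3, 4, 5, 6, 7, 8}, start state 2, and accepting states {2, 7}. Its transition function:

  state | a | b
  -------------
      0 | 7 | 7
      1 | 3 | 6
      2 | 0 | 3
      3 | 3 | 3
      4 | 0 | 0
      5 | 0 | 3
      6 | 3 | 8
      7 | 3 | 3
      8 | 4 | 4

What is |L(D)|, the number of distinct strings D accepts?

3

The useful subgraph on states {0, 2, 7} is acyclic, so L(D) is finite; the longest accepting path visits 3 useful states, giving maximum string length 2.
Counting accepting paths from 2 by length: 1 of length 0, 2 of length 2. Total 3.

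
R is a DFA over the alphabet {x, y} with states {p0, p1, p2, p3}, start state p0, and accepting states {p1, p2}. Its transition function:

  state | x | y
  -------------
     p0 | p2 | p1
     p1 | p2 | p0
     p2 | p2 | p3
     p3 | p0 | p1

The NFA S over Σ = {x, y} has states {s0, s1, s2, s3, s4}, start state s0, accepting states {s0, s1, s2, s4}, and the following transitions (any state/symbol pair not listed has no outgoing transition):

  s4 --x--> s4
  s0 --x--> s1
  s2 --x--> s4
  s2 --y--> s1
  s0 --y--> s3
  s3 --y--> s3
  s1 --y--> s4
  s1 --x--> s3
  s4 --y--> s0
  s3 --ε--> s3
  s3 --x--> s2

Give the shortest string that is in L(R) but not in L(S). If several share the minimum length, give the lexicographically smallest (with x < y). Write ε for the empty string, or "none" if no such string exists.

The string y is accepted by R but not by S.
No shorter string lies in the difference, and y is the lexicographically first length-1 string in L(R) \ L(S).

y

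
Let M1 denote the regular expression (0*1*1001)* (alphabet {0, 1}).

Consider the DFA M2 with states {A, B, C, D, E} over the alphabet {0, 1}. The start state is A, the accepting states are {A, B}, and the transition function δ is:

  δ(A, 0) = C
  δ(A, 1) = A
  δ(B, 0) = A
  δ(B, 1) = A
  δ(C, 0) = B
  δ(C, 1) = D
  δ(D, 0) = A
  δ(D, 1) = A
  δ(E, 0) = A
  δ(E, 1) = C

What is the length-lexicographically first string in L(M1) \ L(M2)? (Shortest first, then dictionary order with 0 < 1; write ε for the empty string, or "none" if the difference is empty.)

The string 01001 is accepted by M1 but not by M2.
No shorter string lies in the difference, and 01001 is the lexicographically first length-5 string in L(M1) \ L(M2).

01001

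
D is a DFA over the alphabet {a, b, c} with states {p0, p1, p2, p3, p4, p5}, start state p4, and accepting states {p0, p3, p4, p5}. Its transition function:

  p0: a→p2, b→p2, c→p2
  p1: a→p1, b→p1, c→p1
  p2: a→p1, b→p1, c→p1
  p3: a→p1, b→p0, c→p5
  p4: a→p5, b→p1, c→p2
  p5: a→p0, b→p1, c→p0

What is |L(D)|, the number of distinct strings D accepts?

The useful subgraph on states {p0, p4, p5} is acyclic, so L(D) is finite; the longest accepting path visits 3 useful states, giving maximum string length 2.
Counting accepting paths from p4 by length: 1 of length 0, 1 of length 1, 2 of length 2. Total 4.

4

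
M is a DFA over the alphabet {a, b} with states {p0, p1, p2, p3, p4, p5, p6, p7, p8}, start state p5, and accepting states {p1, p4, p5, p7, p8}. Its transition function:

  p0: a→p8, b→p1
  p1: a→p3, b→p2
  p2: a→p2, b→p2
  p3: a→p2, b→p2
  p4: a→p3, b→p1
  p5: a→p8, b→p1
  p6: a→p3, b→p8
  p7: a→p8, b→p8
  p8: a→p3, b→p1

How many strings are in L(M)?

4

The useful subgraph on states {p1, p5, p8} is acyclic, so L(M) is finite; the longest accepting path visits 3 useful states, giving maximum string length 2.
Counting accepting paths from p5 by length: 1 of length 0, 2 of length 1, 1 of length 2. Total 4.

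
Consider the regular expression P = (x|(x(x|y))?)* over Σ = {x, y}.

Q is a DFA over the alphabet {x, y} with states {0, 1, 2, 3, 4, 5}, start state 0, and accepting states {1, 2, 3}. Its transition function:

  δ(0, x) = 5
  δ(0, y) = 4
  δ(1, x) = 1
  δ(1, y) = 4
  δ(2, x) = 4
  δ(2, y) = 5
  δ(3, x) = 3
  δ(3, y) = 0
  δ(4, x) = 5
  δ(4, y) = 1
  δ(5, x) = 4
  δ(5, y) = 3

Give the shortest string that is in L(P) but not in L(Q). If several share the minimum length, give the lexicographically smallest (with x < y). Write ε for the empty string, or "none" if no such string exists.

The empty string ε is accepted by P but not by Q.
Since ε is the unique shortest string, it is the required witness.

ε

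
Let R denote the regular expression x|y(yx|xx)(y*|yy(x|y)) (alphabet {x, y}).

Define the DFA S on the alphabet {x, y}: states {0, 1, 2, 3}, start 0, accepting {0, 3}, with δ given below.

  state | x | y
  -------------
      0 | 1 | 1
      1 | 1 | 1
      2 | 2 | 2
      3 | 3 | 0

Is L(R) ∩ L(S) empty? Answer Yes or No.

Converting the expression R to a DFA (subset construction, then merging equivalent states) gives the minimal DFA with states {r0, r1, r2, r3, r4, r5, r6, r7, r8}, start state r0, accepting states {r1, r5, r6, r7, r8} and transitions r0: x→r1, y→r2; r1: x→r3, y→r3; r2: x→r4, y→r4; r3: x→r3, y→r3; r4: x→r5, y→r3; r5: x→r3, y→r6; r6: x→r3, y→r7; r7: x→r1, y→r8; r8: x→r3, y→r8.
Exploring the product automaton R × S from the start pair (r0, 0), following both machines on each input symbol, reaches 9 state pairs: (r0, 0), (r1, 1), (r2, 1), (r3, 1), (r4, 1), (r5, 1), (r6, 1), (r7, 1), (r8, 1).
R accepts in {r1, r5, r6, r7, r8} and S accepts in {0, 3}; no reachable pair has both components accepting, so no string drives both machines to acceptance simultaneously and L(R) ∩ L(S) = ∅.
So no string is accepted by both, and the intersection is empty.

Yes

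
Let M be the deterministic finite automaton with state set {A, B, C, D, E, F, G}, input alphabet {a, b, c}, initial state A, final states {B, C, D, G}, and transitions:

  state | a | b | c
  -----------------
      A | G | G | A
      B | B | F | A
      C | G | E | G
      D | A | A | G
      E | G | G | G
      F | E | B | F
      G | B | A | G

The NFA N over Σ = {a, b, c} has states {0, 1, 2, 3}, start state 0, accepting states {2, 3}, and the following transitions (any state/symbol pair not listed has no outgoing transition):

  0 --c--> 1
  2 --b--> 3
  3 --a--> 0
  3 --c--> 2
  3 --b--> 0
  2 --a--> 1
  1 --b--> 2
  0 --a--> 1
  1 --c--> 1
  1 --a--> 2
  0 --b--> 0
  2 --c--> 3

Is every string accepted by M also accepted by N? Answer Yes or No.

The string a is in L(M) but not in L(N).
So L(M) ⊄ L(N).

No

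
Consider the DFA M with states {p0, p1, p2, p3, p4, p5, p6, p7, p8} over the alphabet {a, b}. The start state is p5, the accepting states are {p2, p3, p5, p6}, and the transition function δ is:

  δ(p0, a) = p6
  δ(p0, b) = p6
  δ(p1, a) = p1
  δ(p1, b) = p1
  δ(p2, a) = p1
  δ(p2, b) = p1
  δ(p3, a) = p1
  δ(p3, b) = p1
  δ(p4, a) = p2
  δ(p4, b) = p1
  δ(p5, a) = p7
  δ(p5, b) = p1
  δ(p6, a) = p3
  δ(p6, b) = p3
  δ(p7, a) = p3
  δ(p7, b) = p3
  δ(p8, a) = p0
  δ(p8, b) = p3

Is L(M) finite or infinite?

The useful states (reachable from p5 and able to reach an accepting state) are {p3, p5, p7}.
Restricted to these states the transition graph has no cycle, so every accepting path has bounded length and L is finite.

finite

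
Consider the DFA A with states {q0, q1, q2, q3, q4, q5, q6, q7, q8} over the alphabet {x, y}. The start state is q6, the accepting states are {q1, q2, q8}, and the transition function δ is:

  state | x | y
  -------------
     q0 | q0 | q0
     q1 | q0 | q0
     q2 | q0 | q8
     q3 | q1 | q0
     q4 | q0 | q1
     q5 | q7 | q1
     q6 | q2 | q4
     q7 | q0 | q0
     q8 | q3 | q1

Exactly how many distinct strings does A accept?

5

The useful subgraph on states {q1, q2, q3, q4, q6, q8} is acyclic, so L(A) is finite; the longest accepting path visits 5 useful states, giving maximum string length 4.
Counting accepting paths from q6 by length: 1 of length 1, 2 of length 2, 1 of length 3, 1 of length 4. Total 5.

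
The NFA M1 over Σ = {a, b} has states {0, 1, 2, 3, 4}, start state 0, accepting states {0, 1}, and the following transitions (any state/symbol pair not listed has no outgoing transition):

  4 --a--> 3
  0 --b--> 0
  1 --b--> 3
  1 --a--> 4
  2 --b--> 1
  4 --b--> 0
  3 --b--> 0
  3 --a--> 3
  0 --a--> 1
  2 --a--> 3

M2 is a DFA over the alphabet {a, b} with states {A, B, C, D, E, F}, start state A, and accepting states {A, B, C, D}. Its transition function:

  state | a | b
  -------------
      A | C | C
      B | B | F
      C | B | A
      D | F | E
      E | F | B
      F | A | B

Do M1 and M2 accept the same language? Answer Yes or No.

The string aab is accepted by M1 but rejected by M2.
So L(M1) ≠ L(M2).

No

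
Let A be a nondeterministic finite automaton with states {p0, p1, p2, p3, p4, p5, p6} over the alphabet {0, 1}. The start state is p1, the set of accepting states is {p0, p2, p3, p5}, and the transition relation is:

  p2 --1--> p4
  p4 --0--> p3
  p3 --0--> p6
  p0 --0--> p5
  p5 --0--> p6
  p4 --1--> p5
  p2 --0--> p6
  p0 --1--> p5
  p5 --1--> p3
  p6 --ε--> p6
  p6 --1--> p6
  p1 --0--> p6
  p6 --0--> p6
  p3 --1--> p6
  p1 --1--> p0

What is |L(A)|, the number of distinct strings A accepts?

5

The useful subgraph on states {p0, p1, p3, p5} is acyclic, so L(A) is finite; the longest accepting path visits 4 useful states, giving maximum string length 3.
Counting accepting paths from p1 by length: 1 of length 1, 2 of length 2, 2 of length 3. Total 5.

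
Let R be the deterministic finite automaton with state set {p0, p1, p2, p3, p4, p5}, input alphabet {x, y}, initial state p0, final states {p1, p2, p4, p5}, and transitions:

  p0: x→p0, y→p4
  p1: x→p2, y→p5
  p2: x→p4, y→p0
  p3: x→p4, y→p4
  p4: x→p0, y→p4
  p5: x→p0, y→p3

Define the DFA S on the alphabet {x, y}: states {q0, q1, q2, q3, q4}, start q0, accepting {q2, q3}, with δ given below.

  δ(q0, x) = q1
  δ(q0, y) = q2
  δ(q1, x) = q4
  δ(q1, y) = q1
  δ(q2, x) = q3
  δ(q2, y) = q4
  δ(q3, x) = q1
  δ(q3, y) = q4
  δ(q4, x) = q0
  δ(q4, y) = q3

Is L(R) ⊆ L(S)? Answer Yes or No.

No

The string xy is in L(R) but not in L(S).
So L(R) ⊄ L(S).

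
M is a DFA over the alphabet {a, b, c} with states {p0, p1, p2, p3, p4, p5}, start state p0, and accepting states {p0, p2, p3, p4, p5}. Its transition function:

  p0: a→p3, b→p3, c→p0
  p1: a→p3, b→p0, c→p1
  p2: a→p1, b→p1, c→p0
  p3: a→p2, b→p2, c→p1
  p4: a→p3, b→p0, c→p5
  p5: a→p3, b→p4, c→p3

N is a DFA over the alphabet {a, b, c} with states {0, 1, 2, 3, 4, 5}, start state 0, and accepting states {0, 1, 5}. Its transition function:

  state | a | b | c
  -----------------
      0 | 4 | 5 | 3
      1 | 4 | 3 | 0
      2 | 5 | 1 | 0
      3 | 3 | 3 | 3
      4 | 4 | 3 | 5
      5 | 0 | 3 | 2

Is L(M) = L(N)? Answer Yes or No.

The string a is accepted by M but rejected by N.
So L(M) ≠ L(N).

No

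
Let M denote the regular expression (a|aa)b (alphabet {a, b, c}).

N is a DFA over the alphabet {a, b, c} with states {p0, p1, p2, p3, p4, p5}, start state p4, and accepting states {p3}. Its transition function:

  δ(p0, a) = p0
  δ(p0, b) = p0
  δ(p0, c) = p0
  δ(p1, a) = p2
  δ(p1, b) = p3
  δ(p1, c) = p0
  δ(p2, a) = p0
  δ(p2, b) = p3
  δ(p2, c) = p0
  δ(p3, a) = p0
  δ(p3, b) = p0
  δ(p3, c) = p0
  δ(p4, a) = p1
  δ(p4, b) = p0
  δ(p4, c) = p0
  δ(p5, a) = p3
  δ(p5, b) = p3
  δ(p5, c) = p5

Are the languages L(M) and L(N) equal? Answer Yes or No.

Yes

Converting the expression M to a DFA (subset construction, then merging equivalent states) gives the minimal DFA with states {m0, m1, m2, m3, m4}, start state m0, accepting states {m4} and transitions m0: a→m1, b→m2, c→m2; m1: a→m3, b→m4, c→m2; m2: a→m2, b→m2, c→m2; m3: a→m2, b→m4, c→m2; m4: a→m2, b→m2, c→m2.
Exploring the product automaton M × N from the start pair (m0, p4), following both machines on each input symbol, reaches 5 state pairs: (m0, p4), (m1, p1), (m2, p0), (m3, p2), (m4, p3).
M accepts in {m4} and N accepts in {p3}. In every reachable pair the two components are either both accepting — (m4, p3) — or both non-accepting, so no string is accepted by exactly one of the machines: L(M) \ L(N) and L(N) \ L(M) are both empty.
Hence every string is accepted by M iff it is accepted by N, and the two languages coincide.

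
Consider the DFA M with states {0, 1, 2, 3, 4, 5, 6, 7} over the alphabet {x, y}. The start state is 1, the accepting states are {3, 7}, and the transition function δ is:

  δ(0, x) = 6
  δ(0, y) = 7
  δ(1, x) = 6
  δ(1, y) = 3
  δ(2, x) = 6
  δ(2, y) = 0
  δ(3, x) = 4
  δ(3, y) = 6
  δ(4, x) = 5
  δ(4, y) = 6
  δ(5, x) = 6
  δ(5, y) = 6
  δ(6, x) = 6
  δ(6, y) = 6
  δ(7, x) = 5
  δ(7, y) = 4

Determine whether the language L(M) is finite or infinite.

The useful states (reachable from 1 and able to reach an accepting state) are {1, 3}.
Restricted to these states the transition graph has no cycle, so every accepting path has bounded length and L is finite.

finite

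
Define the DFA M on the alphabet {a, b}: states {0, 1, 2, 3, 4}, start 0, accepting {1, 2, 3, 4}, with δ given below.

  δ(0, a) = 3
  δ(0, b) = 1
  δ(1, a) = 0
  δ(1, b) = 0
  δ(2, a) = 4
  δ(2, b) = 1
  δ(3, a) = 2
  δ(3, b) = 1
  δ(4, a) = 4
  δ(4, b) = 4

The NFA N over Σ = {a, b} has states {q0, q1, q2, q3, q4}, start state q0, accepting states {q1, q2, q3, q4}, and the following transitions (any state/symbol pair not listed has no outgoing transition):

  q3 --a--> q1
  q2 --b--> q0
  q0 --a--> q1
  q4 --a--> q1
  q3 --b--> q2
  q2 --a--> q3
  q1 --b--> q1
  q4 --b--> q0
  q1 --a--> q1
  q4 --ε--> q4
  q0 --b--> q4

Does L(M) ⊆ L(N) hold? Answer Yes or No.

Exploring the product automaton M × N from the start pair (0, q0), following both machines on each input symbol, reaches 7 state pairs: (0, q0), (3, q1), (1, q4), (2, q1), (1, q1), (0, q1), (4, q1).
M accepts in {1, 2, 3, 4} and N accepts in {q1, q2, q3, q4}. The reachable pairs whose M-component is accepting are (3, q1), (1, q4), (2, q1), (1, q1), (4, q1); in each of them the N-component is accepting too, so the product for L(M) \ L(N) (M-component accepting, N-component rejecting) has no reachable accepting pair and the difference is empty.
Hence every string in L(M) is also in L(N).

Yes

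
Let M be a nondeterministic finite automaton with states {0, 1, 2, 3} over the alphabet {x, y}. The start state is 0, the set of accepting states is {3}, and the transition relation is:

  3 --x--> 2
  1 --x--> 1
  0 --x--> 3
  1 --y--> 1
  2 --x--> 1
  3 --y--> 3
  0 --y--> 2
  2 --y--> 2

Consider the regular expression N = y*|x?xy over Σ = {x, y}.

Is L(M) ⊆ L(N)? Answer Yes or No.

No

The string x is in L(M) but not in L(N).
So L(M) ⊄ L(N).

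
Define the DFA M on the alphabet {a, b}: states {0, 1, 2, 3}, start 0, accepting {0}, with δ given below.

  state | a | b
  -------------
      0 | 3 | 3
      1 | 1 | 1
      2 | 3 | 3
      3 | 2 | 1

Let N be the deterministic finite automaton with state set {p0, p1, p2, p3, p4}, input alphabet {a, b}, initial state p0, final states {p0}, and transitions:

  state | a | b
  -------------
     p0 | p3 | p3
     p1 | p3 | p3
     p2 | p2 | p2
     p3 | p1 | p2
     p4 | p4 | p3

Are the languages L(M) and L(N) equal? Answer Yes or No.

Exploring the product automaton M × N from the start pair (0, p0), following both machines on each input symbol, reaches 4 state pairs: (0, p0), (3, p3), (2, p1), (1, p2).
M accepts in {0} and N accepts in {p0}. In every reachable pair the two components are either both accepting — (0, p0) — or both non-accepting, so no string is accepted by exactly one of the machines: L(M) \ L(N) and L(N) \ L(M) are both empty.
Hence every string is accepted by M iff it is accepted by N, and the two languages coincide.

Yes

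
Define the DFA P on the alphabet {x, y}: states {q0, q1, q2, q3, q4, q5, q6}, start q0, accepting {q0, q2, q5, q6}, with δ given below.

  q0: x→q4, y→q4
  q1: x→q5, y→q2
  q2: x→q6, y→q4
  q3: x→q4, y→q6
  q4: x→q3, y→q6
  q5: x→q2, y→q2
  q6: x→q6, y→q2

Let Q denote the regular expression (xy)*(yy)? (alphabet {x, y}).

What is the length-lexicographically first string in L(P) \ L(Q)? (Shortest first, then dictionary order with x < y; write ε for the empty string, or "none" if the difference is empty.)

The string xxy is accepted by P but not by Q.
No shorter string lies in the difference, and xxy is the lexicographically first length-3 string in L(P) \ L(Q).

xxy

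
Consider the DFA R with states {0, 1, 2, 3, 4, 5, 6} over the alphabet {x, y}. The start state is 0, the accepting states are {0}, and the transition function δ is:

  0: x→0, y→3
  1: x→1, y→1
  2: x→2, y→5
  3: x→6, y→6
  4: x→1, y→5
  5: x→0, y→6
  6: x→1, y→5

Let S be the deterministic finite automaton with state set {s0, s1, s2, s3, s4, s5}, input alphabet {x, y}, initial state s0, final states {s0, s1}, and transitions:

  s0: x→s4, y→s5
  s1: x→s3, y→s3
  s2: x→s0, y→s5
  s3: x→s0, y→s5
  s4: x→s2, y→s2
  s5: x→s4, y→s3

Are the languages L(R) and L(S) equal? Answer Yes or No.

No

The string x is accepted by R but rejected by S.
So L(R) ≠ L(S).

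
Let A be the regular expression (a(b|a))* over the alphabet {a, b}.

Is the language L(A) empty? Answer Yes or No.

The empty string ε matches the expression, so it belongs to L(A).
Since L(A) contains at least one string, it is not empty.

No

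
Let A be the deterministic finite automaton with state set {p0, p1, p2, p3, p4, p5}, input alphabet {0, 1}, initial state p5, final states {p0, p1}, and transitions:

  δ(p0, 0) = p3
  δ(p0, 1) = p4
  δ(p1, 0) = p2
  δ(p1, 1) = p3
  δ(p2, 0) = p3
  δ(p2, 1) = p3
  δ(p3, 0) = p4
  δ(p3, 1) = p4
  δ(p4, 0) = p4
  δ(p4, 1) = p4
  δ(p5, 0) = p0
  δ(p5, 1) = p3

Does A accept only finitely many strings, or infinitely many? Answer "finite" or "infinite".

finite

The useful states (reachable from p5 and able to reach an accepting state) are {p0, p5}.
Restricted to these states the transition graph has no cycle, so every accepting path has bounded length and L is finite.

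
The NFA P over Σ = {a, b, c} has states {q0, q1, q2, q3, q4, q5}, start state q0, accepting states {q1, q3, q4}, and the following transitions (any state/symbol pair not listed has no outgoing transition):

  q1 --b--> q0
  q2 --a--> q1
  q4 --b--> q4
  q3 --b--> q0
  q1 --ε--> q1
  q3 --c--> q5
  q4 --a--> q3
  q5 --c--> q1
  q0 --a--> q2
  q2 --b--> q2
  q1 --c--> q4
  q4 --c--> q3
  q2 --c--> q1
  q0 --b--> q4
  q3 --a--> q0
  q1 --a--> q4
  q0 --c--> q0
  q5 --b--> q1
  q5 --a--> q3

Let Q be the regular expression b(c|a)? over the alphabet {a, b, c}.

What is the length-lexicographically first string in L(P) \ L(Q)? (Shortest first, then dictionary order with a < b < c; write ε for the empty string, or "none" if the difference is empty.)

The string aa is accepted by P but not by Q.
No shorter string lies in the difference, and aa is the lexicographically first length-2 string in L(P) \ L(Q).

aa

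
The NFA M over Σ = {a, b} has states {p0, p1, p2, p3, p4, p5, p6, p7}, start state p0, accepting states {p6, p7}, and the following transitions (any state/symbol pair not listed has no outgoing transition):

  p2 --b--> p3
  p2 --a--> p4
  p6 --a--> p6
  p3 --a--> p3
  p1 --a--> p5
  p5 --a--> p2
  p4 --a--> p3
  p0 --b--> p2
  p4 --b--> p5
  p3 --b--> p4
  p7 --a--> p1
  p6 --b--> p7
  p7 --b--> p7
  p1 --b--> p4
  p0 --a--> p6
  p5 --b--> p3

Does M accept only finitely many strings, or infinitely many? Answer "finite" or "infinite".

infinite

State p6 is reachable from the start and can reach an accepting state, and it lies on the cycle p6 → p6.
Traversing that cycle any number of times yields accepted strings of unbounded length, so the language is infinite.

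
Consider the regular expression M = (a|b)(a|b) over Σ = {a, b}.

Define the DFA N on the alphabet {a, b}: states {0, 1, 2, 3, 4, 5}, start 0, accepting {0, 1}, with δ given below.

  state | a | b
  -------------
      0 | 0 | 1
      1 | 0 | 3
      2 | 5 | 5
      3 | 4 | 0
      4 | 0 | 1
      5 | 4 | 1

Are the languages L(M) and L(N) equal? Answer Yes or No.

No

The string bb is accepted by M but rejected by N.
So L(M) ≠ L(N).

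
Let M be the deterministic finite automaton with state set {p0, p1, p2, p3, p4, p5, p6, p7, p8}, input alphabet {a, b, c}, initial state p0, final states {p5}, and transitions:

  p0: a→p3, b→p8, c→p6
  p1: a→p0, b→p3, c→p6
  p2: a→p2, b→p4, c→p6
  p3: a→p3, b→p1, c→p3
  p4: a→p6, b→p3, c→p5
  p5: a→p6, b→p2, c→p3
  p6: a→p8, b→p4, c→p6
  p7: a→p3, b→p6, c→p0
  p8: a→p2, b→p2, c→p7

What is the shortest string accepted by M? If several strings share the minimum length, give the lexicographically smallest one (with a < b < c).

A breadth-first search from p0 reaches an accepting state first via the path p0 → p6 → p4 → p5 on input cbc.
No string of length < 3 is accepted (BFS exhausts all shorter strings without reaching an accepting state), and cbc is the lexicographically least accepting string of length 3.

cbc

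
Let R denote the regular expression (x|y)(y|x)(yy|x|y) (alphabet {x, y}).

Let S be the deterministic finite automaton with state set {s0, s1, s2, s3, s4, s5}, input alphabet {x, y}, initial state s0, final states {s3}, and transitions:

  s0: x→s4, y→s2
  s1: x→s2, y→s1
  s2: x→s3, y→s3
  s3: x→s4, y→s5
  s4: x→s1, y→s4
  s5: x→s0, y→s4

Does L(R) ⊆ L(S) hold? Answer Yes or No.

The string xxx is in L(R) but not in L(S).
So L(R) ⊄ L(S).

No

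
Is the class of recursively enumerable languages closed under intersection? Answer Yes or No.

Yes

Run the recogniser for L₁; if it accepts, run the recogniser for L₂ and accept if that accepts too. If either runs forever the input is never accepted, which is all a recogniser needs.
So the recursively enumerable languages are closed under intersection.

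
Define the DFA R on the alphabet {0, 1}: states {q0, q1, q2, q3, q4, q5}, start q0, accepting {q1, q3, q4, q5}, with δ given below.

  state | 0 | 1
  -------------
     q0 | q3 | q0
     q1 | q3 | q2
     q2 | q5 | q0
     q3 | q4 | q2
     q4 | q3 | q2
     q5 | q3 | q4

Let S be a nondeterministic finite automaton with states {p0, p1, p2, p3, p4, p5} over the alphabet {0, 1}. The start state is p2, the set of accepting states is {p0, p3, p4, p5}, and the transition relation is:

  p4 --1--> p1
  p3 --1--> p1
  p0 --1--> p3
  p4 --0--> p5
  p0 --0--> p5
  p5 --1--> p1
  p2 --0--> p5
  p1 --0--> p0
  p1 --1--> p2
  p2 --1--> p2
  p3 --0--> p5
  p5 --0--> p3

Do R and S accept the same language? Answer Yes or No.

Yes

Exploring the product automaton R × S from the start pair (q0, p2), following both machines on each input symbol, reaches 5 state pairs: (q0, p2), (q3, p5), (q4, p3), (q2, p1), (q5, p0).
R accepts in {q1, q3, q4, q5} and S accepts in {p0, p3, p4, p5}. In every reachable pair the two components are either both accepting — (q3, p5), (q4, p3), (q5, p0) — or both non-accepting, so no string is accepted by exactly one of the machines: L(R) \ L(S) and L(S) \ L(R) are both empty.
Hence every string is accepted by R iff it is accepted by S, and the two languages coincide.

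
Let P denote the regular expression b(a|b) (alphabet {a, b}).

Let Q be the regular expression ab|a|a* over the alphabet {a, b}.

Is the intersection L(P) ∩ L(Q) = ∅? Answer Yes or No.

Yes

Converting the expression P to a DFA (subset construction, then merging equivalent states) gives the minimal DFA with states {p0, p1, p2, p3}, start state p0, accepting states {p3} and transitions p0: a→p1, b→p2; p1: a→p1, b→p1; p2: a→p3, b→p3; p3: a→p1, b→p1.
Converting the expression Q to a DFA (subset construction, then merging equivalent states) gives the minimal DFA with states {q0, q1, q2, q3, q4}, start state q0, accepting states {q0, q1, q3, q4} and transitions q0: a→q1, b→q2; q1: a→q3, b→q4; q2: a→q2, b→q2; q3: a→q3, b→q2; q4: a→q2, b→q2.
Exploring the product automaton P × Q from the start pair (p0, q0), following both machines on each input symbol, reaches 7 state pairs: (p0, q0), (p1, q1), (p2, q2), (p1, q3), (p1, q4), (p3, q2), (p1, q2).
P accepts in {p3} and Q accepts in {q0, q1, q3, q4}; no reachable pair has both components accepting, so no string drives both machines to acceptance simultaneously and L(P) ∩ L(Q) = ∅.
So no string is accepted by both, and the intersection is empty.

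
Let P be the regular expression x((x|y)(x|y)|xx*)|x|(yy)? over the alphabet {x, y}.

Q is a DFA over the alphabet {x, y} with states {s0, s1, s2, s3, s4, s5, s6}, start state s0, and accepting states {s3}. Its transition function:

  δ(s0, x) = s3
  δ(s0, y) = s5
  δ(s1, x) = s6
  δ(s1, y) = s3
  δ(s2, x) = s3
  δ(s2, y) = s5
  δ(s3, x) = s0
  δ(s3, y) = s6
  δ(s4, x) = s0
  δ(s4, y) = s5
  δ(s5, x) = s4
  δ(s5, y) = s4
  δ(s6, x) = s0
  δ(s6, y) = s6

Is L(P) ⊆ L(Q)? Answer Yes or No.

No

The empty string ε is in L(P) but not in L(Q).
So L(P) ⊄ L(Q).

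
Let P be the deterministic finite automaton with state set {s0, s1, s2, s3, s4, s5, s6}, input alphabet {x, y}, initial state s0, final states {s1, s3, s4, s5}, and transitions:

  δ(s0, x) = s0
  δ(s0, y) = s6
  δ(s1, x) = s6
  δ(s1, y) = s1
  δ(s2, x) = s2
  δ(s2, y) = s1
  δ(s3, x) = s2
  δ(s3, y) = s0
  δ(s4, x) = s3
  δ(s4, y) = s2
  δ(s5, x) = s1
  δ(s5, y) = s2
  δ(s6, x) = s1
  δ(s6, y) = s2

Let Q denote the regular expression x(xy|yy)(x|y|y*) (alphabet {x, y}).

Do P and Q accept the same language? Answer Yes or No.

The string yx is accepted by P but rejected by Q.
So L(P) ≠ L(Q).

No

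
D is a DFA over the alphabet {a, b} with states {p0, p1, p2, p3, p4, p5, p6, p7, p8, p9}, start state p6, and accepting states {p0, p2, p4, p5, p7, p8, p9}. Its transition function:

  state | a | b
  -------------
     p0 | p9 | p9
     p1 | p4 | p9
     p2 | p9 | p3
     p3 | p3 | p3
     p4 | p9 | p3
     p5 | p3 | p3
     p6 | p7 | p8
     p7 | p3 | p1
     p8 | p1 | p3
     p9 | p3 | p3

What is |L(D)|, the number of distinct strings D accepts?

8

The useful subgraph on states {p1, p4, p6, p7, p8, p9} is acyclic, so L(D) is finite; the longest accepting path visits 5 useful states, giving maximum string length 4.
Counting accepting paths from p6 by length: 2 of length 1, 4 of length 3, 2 of length 4. Total 8.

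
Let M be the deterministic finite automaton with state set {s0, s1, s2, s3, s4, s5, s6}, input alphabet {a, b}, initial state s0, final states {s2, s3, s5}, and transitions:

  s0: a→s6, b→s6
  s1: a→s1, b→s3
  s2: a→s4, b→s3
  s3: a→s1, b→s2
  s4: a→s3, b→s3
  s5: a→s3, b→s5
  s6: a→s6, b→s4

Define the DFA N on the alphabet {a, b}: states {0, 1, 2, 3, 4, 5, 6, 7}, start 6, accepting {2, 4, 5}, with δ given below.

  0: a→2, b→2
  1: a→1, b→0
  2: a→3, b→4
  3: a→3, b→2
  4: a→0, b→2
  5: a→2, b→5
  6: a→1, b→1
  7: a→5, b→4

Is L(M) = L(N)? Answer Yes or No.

Yes

Exploring the product automaton M × N from the start pair (s0, 6), following both machines on each input symbol, reaches 6 state pairs: (s0, 6), (s6, 1), (s4, 0), (s3, 2), (s1, 3), (s2, 4).
M accepts in {s2, s3, s5} and N accepts in {2, 4, 5}. In every reachable pair the two components are either both accepting — (s3, 2), (s2, 4) — or both non-accepting, so no string is accepted by exactly one of the machines: L(M) \ L(N) and L(N) \ L(M) are both empty.
Hence every string is accepted by M iff it is accepted by N, and the two languages coincide.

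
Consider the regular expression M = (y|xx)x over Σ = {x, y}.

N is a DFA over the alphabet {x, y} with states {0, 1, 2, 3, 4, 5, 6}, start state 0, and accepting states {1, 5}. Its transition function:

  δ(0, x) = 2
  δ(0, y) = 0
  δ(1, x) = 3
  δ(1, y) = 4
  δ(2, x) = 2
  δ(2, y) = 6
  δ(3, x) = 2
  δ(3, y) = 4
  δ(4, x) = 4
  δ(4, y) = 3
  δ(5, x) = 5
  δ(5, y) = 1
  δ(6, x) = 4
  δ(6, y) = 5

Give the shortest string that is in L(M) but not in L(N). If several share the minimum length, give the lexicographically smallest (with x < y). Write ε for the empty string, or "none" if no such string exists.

yx

The string yx is accepted by M but not by N.
No shorter string lies in the difference, and yx is the lexicographically first length-2 string in L(M) \ L(N).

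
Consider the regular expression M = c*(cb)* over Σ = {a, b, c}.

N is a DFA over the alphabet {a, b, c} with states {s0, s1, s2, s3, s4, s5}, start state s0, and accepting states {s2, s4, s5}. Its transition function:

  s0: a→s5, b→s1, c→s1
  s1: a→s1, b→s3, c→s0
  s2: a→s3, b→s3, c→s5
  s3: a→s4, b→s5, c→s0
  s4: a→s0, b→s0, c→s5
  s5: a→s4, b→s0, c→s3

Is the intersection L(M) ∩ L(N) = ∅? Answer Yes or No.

Converting the expression M to a DFA (subset construction, then merging equivalent states) gives the minimal DFA with states {m0, m1, m2, m3, m4}, start state m0, accepting states {m0, m2, m3} and transitions m0: a→m1, b→m1, c→m2; m1: a→m1, b→m1, c→m1; m2: a→m1, b→m3, c→m2; m3: a→m1, b→m1, c→m4; m4: a→m1, b→m3, c→m1.
Exploring the product automaton M × N from the start pair (m0, s0), following both machines on each input symbol, reaches 11 state pairs: (m0, s0), (m1, s5), (m1, s1), (m2, s1), (m1, s4), (m1, s0), (m1, s3), (m3, s3), (m2, s0), (m4, s0), (m3, s1).
M accepts in {m0, m2, m3} and N accepts in {s2, s4, s5}; no reachable pair has both components accepting, so no string drives both machines to acceptance simultaneously and L(M) ∩ L(N) = ∅.
So no string is accepted by both, and the intersection is empty.

Yes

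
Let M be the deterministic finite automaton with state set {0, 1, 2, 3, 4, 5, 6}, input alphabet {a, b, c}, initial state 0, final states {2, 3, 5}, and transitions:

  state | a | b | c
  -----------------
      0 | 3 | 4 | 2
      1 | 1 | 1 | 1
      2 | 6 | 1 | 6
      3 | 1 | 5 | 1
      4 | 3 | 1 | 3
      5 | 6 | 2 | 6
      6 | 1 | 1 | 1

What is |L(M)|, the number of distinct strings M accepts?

10

The useful subgraph on states {0, 2, 3, 4, 5} is acyclic, so L(M) is finite; the longest accepting path visits 5 useful states, giving maximum string length 4.
Counting accepting paths from 0 by length: 2 of length 1, 3 of length 2, 3 of length 3, 2 of length 4. Total 10.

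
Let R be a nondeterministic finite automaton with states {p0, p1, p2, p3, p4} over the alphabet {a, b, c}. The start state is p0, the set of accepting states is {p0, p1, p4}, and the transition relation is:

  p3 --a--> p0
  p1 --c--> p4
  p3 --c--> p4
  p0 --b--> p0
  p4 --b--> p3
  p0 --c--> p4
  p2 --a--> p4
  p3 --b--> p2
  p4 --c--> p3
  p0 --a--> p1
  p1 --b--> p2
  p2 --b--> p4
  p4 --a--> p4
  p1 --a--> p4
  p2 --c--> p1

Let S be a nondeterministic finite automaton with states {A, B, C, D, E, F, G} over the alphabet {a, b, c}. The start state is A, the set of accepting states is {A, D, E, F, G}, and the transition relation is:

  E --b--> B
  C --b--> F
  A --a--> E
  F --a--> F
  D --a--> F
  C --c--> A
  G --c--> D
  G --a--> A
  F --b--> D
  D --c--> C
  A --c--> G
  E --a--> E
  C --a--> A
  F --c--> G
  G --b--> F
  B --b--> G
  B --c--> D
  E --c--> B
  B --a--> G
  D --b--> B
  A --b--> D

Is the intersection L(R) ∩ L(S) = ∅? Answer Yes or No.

The empty string ε is accepted by both R and S.
Hence L(R) ∩ L(S) ≠ ∅.

No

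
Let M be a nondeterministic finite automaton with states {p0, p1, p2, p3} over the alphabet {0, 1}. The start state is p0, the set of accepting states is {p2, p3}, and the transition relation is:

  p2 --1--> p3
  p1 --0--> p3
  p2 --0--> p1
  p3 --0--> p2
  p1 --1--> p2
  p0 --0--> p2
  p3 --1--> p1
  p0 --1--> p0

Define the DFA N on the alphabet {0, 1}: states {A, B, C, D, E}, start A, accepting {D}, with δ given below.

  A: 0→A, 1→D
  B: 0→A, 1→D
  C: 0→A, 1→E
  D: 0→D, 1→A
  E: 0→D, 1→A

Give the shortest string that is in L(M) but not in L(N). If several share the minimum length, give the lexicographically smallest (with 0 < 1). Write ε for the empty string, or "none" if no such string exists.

0

The string 0 is accepted by M but not by N.
No shorter string lies in the difference, and 0 is the lexicographically first length-1 string in L(M) \ L(N).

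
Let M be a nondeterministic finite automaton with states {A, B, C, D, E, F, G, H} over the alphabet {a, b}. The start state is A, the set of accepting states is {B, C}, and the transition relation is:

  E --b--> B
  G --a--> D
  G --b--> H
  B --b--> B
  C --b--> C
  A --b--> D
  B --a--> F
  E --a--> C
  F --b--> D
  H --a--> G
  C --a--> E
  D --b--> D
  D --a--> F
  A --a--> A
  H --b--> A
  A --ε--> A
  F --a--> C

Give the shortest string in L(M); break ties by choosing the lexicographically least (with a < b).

A breadth-first search from A reaches an accepting state first via the path A → D → F → C on input baa.
No string of length < 3 is accepted (BFS exhausts all shorter strings without reaching an accepting state), and baa is the lexicographically least accepting string of length 3.

baa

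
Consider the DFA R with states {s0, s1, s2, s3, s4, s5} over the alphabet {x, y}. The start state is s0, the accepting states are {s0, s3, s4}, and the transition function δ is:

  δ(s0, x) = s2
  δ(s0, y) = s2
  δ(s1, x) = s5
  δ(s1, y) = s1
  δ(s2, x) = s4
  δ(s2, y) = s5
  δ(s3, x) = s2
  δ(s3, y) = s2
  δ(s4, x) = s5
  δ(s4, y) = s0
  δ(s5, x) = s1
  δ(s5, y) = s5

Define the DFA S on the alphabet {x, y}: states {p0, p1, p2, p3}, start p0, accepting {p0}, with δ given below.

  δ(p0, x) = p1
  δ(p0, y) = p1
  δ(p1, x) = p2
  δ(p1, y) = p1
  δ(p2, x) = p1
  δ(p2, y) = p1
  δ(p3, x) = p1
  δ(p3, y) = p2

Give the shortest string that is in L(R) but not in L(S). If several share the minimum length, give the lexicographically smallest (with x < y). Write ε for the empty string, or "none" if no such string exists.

The string xx is accepted by R but not by S.
No shorter string lies in the difference, and xx is the lexicographically first length-2 string in L(R) \ L(S).

xx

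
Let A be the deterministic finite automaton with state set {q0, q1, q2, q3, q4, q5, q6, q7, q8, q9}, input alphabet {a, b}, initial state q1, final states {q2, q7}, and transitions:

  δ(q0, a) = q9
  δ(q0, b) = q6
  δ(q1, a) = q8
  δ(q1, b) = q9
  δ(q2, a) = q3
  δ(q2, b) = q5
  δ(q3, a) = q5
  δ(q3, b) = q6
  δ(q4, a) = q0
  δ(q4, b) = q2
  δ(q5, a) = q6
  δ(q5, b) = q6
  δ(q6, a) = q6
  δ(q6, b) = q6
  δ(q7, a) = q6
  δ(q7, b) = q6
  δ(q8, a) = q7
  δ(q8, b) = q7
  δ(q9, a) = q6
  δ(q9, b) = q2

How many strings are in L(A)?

The useful subgraph on states {q1, q2, q7, q8, q9} is acyclic, so L(A) is finite; the longest accepting path visits 3 useful states, giving maximum string length 2.
Counting accepting paths from q1 by length: 3 of length 2. Total 3.

3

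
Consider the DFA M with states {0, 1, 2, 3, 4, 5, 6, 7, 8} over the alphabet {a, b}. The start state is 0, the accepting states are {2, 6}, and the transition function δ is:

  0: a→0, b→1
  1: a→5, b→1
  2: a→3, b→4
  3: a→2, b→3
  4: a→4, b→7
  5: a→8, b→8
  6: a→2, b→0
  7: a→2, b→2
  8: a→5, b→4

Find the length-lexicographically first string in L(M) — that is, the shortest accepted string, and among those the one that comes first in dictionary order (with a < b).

A breadth-first search from 0 reaches an accepting state first via the path 0 → 1 → 5 → 8 → 4 → 7 → 2 on input baabba.
No string of length < 6 is accepted (BFS exhausts all shorter strings without reaching an accepting state), and baabba is the lexicographically least accepting string of length 6.

baabba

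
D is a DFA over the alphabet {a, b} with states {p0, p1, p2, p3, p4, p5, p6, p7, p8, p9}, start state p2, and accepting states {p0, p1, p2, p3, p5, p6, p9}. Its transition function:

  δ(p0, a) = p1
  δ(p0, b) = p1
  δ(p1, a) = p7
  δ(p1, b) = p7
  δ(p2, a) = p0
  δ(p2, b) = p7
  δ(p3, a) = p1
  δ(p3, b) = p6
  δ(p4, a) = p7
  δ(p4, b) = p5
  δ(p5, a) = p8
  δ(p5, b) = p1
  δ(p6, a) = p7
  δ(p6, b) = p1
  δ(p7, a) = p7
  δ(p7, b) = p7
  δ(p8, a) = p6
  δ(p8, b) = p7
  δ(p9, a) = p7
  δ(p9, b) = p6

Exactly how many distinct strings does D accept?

The useful subgraph on states {p0, p1, p2} is acyclic, so L(D) is finite; the longest accepting path visits 3 useful states, giving maximum string length 2.
Counting accepting paths from p2 by length: 1 of length 0, 1 of length 1, 2 of length 2. Total 4.

4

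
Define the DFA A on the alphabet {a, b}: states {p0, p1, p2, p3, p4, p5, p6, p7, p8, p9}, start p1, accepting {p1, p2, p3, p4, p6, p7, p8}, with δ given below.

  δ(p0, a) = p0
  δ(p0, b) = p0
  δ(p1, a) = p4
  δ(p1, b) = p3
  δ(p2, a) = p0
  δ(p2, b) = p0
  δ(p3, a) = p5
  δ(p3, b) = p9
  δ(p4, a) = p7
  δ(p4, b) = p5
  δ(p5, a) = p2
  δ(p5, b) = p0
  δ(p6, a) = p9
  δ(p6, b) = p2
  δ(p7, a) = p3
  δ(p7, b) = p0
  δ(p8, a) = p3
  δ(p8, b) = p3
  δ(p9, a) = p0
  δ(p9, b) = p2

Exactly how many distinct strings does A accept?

10

The useful subgraph on states {p1, p2, p3, p4, p5, p7, p9} is acyclic, so L(A) is finite; the longest accepting path visits 6 useful states, giving maximum string length 5.
Counting accepting paths from p1 by length: 1 of length 0, 2 of length 1, 1 of length 2, 4 of length 3, 2 of length 5. Total 10.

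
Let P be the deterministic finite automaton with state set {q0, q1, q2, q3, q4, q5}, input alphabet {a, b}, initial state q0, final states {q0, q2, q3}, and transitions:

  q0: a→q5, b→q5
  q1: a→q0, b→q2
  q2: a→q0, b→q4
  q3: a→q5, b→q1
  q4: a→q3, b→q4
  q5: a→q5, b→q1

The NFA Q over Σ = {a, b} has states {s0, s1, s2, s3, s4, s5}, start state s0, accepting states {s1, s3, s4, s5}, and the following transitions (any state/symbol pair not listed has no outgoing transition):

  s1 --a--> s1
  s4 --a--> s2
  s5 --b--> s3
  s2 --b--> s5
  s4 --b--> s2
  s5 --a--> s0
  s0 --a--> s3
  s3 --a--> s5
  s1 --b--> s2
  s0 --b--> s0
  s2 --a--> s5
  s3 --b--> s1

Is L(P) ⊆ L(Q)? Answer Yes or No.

The empty string ε is in L(P) but not in L(Q).
So L(P) ⊄ L(Q).

No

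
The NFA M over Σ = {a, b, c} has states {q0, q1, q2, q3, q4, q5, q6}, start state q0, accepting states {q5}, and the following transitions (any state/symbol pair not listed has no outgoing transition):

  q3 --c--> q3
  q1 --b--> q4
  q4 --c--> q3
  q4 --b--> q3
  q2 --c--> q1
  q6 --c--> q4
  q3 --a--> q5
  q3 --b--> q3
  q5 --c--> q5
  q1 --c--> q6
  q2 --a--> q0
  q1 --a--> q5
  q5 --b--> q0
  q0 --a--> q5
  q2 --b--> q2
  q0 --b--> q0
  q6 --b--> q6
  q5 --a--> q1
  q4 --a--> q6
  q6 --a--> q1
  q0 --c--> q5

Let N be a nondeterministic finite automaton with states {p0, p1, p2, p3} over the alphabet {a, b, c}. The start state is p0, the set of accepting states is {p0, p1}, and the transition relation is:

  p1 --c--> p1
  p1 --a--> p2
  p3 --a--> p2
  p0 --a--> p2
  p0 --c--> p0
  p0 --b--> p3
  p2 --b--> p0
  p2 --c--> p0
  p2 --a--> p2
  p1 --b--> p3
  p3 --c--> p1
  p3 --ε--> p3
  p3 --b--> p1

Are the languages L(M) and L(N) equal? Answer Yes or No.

No

The string a is accepted by M but rejected by N.
So L(M) ≠ L(N).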